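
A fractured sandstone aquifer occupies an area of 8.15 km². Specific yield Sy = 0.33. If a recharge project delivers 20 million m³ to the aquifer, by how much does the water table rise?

Δh ≈ 7.44 m

A = 8.15 km² = 8.15 × 10^6 m²
ΔV = 20 million m³ = 2 × 10^7 m³
Δh = ΔV / (Sy × A) = 2 × 10^7 m³ / (0.33 × 8.15 × 10^6 m²) = 7.436 m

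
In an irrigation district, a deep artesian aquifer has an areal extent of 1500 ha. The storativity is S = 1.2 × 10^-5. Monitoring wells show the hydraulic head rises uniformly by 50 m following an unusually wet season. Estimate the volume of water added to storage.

A = 1500 ha = 1.5 × 10^7 m²
ΔV = S × A × Δh = 1.2 × 10^-5 × 1.5 × 10^7 m² × 50 m = 9000 m³

ΔV ≈ 9000 m³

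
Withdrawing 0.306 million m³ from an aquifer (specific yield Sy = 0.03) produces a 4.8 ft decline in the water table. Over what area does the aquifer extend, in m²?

Δh = 4.8 ft = 1.463 m
ΔV = 0.306 million m³ = 3.06 × 10^5 m³
A = ΔV / (Sy × Δh) = 3.06 × 10^5 / (0.03 × 1.463) = 6.972 × 10^6 m²

A ≈ 6.97 × 10^6 m²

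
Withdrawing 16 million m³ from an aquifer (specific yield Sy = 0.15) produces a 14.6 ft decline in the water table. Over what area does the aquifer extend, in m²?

Δh = 14.6 ft = 4.45 m
ΔV = 16 million m³ = 1.6 × 10^7 m³
A = ΔV / (Sy × Δh) = 1.6 × 10^7 / (0.15 × 4.45) = 2.397 × 10^7 m²

A ≈ 2.4 × 10^7 m²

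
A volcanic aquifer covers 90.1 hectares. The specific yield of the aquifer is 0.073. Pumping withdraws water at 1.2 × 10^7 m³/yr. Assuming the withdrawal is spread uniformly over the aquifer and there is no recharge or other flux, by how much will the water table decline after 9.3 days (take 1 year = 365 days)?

Δh ≈ 4.65 m

A = 90.1 hectares = 9.01 × 10^5 m²
Q = 1.2 × 10^7 m³/yr = 32880 m³/d
ΔV = Q × t = 32880 m³/d × 9.3 d = 3.058 × 10^5 m³
Δh = ΔV / (Sy × A) = 3.058 × 10^5 / (0.073 × 9.01 × 10^5) = 4.649 m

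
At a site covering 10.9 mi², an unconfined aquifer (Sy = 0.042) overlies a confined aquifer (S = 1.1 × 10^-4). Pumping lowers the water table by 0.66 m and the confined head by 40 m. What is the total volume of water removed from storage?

ΔV ≈ 9.07 × 10^5 m³

A = 10.9 mi² = 2.823 × 10^7 m²
Unconfined: ΔV_u = Sy × A × Δh_u = 0.042 × 2.823 × 10^7 × 0.66 = 7.826 × 10^5 m³
Confined: ΔV_c = S × A × Δh_c = 1.1 × 10^-4 × 2.823 × 10^7 × 40 = 1.242 × 10^5 m³
Total ΔV = 7.826 × 10^5 + 1.242 × 10^5 = 9.068 × 10^5 m³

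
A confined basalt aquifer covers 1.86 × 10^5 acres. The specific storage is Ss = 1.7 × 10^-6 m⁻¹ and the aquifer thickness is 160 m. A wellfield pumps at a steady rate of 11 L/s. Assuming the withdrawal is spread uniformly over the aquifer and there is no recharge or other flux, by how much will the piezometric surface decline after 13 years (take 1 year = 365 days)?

Δh ≈ 22 m

S = Ss × b = 1.7 × 10^-6 m⁻¹ × 160 m = 2.72 × 10^-4
A = 1.86 × 10^5 acres = 7.527 × 10^8 m²
Q = 11 L/s = 950.4 m³/d
t = 13 years = 4745 d
ΔV = Q × t = 950.4 m³/d × 4745 d = 4.51 × 10^6 m³
Δh = ΔV / (S × A) = 4.51 × 10^6 / (2.72 × 10^-4 × 7.527 × 10^8) = 22.03 m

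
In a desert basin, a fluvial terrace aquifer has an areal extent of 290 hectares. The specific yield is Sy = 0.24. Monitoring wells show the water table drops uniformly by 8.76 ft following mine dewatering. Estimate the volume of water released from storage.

ΔV ≈ 1.86 × 10^6 m³

A = 290 hectares = 2.9 × 10^6 m²
Δh = 8.76 ft = 2.67 m
ΔV = Sy × A × Δh = 0.24 × 2.9 × 10^6 m² × 2.67 m = 1.858 × 10^6 m³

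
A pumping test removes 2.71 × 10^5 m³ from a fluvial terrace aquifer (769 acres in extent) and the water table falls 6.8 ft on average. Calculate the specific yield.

Sy ≈ 0.042

A = 769 acres = 3.112 × 10^6 m²
Δh = 6.8 ft = 2.073 m
Sy = ΔV / (A × Δh) = 2.71 × 10^5 m³ / (3.112 × 10^6 m² × 2.073 m) = 0.04201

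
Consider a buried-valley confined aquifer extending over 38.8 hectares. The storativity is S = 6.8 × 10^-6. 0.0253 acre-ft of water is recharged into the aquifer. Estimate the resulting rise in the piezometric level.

A = 38.8 hectares = 3.88 × 10^5 m²
ΔV = 0.0253 acre-ft = 31.21 m³
Δh = ΔV / (S × A) = 31.21 m³ / (6.8 × 10^-6 × 3.88 × 10^5 m²) = 11.83 m

Δh ≈ 11.8 m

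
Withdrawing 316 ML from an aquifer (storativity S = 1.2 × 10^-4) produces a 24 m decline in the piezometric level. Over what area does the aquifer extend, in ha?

ΔV = 316 ML = 3.16 × 10^5 m³
A = ΔV / (S × Δh) = 3.16 × 10^5 / (1.2 × 10^-4 × 24) = 1.097 × 10^8 m²
A = 1.097 × 10^8 m² = 10970 ha

A ≈ 11000 ha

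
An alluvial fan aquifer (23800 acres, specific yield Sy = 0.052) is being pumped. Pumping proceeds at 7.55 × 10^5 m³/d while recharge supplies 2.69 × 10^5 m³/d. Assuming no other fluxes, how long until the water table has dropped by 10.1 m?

t ≈ 104 days

A = 23800 acres = 9.632 × 10^7 m²
ΔV = Sy × A × Δh = 0.052 × 9.632 × 10^7 × 10.1 = 5.058 × 10^7 m³
Net withdrawal = 7.55 × 10^5 − 2.69 × 10^5 = 4.86 × 10^5 m³/d
t = ΔV / Q = 5.058 × 10^7 m³ / 4.86 × 10^5 m³/d = 104.1 d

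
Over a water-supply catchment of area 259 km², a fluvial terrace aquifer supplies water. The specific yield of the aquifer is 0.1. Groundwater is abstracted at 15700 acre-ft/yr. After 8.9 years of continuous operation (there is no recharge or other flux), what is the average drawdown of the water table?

Δh ≈ 6.65 m

A = 259 km² = 2.59 × 10^8 m²
Q = 15700 acre-ft/yr = 53060 m³/d
t = 8.9 years = 3248 d
ΔV = Q × t = 53060 m³/d × 3248 d = 1.724 × 10^8 m³
Δh = ΔV / (Sy × A) = 1.724 × 10^8 / (0.1 × 2.59 × 10^8) = 6.655 m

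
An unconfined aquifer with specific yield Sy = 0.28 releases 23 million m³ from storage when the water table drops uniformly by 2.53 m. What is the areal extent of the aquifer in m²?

A ≈ 3.25 × 10^7 m²

ΔV = 23 million m³ = 2.3 × 10^7 m³
A = ΔV / (Sy × Δh) = 2.3 × 10^7 / (0.28 × 2.53) = 3.247 × 10^7 m²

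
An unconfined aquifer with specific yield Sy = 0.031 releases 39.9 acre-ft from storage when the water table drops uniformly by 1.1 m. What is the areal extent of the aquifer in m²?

ΔV = 39.9 acre-ft = 49220 m³
A = ΔV / (Sy × Δh) = 49220 / (0.031 × 1.1) = 1.443 × 10^6 m²

A ≈ 1.44 × 10^6 m²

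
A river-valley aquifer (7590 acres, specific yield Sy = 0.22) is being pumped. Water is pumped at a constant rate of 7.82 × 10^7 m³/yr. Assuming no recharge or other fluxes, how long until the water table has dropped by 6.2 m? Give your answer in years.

A = 7590 acres = 3.072 × 10^7 m²
ΔV = Sy × A × Δh = 0.22 × 3.072 × 10^7 × 6.2 = 4.19 × 10^7 m³
Q = 7.82 × 10^7 m³/yr = 2.142 × 10^5 m³/d
t = ΔV / Q = 4.19 × 10^7 m³ / 2.142 × 10^5 m³/d = 195.6 d
t = 195.6 d ≈ 0.5358 years

t ≈ 0.536 years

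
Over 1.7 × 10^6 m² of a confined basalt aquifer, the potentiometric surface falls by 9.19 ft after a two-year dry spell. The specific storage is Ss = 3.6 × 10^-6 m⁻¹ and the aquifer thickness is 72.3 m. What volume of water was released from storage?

ΔV ≈ 1240 m³

S = Ss × b = 3.6 × 10^-6 m⁻¹ × 72.3 m = 2.603 × 10^-4
Δh = 9.19 ft = 2.801 m
ΔV = S × A × Δh = 2.603 × 10^-4 × 1.7 × 10^6 m² × 2.801 m = 1239 m³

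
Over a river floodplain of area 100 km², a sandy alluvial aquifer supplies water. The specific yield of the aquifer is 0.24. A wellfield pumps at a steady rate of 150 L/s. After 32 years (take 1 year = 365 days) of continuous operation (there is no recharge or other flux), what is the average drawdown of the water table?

A = 100 km² = 1 × 10^8 m²
Q = 150 L/s = 12960 m³/d
t = 32 years = 11680 d
ΔV = Q × t = 12960 m³/d × 11680 d = 1.514 × 10^8 m³
Δh = ΔV / (Sy × A) = 1.514 × 10^8 / (0.24 × 1 × 10^8) = 6.307 m

Δh ≈ 6.31 m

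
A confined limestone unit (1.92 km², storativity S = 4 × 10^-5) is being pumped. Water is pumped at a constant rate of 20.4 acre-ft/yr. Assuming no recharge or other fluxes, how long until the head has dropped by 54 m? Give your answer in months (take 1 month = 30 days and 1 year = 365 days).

t ≈ 2.01 months

A = 1.92 km² = 1.92 × 10^6 m²
ΔV = S × A × Δh = 4 × 10^-5 × 1.92 × 10^6 × 54 = 4147 m³
Q = 20.4 acre-ft/yr = 68.94 m³/d
t = ΔV / Q = 4147 m³ / 68.94 m³/d = 60.16 d
t = 60.16 d ≈ 2.005 months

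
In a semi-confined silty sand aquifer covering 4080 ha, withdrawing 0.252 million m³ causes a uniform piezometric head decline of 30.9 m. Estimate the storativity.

S ≈ 2 × 10^-4

A = 4080 ha = 4.08 × 10^7 m²
ΔV = 0.252 million m³ = 2.52 × 10^5 m³
S = ΔV / (A × Δh) = 2.52 × 10^5 m³ / (4.08 × 10^7 m² × 30.9 m) = 1.999 × 10^-4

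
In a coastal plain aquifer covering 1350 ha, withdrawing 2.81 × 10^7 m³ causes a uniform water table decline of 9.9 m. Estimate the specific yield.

A = 1350 ha = 1.35 × 10^7 m²
Sy = ΔV / (A × Δh) = 2.81 × 10^7 m³ / (1.35 × 10^7 m² × 9.9 m) = 0.2103

Sy ≈ 0.21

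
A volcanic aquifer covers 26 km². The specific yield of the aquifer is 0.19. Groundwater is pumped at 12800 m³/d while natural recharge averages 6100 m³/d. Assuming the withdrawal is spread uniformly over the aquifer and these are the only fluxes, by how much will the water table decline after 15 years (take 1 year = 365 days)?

A = 26 km² = 2.6 × 10^7 m²
Net abstraction = 12800 − 6100 = 6700 m³/d
t = 15 years = 5475 d
ΔV = Q × t = 6700 m³/d × 5475 d = 3.668 × 10^7 m³
Δh = ΔV / (Sy × A) = 3.668 × 10^7 / (0.19 × 2.6 × 10^7) = 7.426 m

Δh ≈ 7.43 m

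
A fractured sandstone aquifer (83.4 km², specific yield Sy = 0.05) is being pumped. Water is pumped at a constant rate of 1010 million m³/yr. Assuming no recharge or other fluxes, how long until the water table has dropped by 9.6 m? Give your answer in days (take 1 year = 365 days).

t ≈ 14.5 days

A = 83.4 km² = 8.34 × 10^7 m²
ΔV = Sy × A × Δh = 0.05 × 8.34 × 10^7 × 9.6 = 4.003 × 10^7 m³
Q = 1010 million m³/yr = 2.767 × 10^6 m³/d
t = ΔV / Q = 4.003 × 10^7 m³ / 2.767 × 10^6 m³/d = 14.47 d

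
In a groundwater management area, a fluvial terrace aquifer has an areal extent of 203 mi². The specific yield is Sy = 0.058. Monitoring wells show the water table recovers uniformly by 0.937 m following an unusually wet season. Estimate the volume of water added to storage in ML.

ΔV ≈ 28600 ML

A = 203 mi² = 5.258 × 10^8 m²
ΔV = Sy × A × Δh = 0.058 × 5.258 × 10^8 m² × 0.937 m = 2.857 × 10^7 m³
ΔV = 2.857 × 10^7 m³ = 28570 ML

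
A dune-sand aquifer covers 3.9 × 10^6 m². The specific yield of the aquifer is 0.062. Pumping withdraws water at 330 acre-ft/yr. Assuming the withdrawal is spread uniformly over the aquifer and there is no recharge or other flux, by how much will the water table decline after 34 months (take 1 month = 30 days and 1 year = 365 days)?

Q = 330 acre-ft/yr = 1115 m³/d
t = 34 months = 1020 d
ΔV = Q × t = 1115 m³/d × 1020 d = 1.138 × 10^6 m³
Δh = ΔV / (Sy × A) = 1.138 × 10^6 / (0.062 × 3.9 × 10^6) = 4.704 m

Δh ≈ 4.7 m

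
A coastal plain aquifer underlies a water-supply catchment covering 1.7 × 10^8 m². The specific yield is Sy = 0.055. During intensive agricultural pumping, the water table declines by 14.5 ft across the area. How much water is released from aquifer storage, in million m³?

Δh = 14.5 ft = 4.42 m
ΔV = Sy × A × Δh = 0.055 × 1.7 × 10^8 m² × 4.42 m = 4.132 × 10^7 m³
ΔV = 4.132 × 10^7 m³ = 41.32 million m³

ΔV ≈ 41.3 million m³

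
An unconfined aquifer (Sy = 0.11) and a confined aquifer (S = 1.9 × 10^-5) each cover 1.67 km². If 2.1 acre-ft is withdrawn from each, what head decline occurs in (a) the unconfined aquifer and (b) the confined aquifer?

Δh_u ≈ 0.0141 m; Δh_c ≈ 81.6 m

A = 1.67 km² = 1.67 × 10^6 m²
ΔV = 2.1 acre-ft = 2590 m³
Unconfined: Δh_u = ΔV/(Sy·A) = 2590/(0.11 × 1.67 × 10^6) = 0.0141 m
Confined: Δh_c = ΔV/(S·A) = 2590/(1.9 × 10^-5 × 1.67 × 10^6) = 81.64 m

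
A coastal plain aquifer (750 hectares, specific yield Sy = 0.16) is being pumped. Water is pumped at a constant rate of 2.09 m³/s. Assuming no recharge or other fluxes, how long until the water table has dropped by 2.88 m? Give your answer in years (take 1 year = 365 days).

A = 750 hectares = 7.5 × 10^6 m²
ΔV = Sy × A × Δh = 0.16 × 7.5 × 10^6 × 2.88 = 3.456 × 10^6 m³
Q = 2.09 m³/s = 1.806 × 10^5 m³/d
t = ΔV / Q = 3.456 × 10^6 m³ / 1.806 × 10^5 m³/d = 19.14 d
t = 19.14 d ≈ 0.05243 years

t ≈ 0.0524 years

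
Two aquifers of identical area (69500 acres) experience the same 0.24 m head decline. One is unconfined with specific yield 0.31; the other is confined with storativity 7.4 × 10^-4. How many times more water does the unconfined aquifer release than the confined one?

ΔV_u / ΔV_c ≈ 419

A = 69500 acres = 2.813 × 10^8 m²
Unconfined: ΔV_u = Sy × A × Δh = 0.31 × 2.813 × 10^8 × 0.24 = 2.093 × 10^7 m³
Confined: ΔV_c = S × A × Δh = 7.4 × 10^-4 × 2.813 × 10^8 × 0.24 = 49950 m³
Ratio = ΔV_u / ΔV_c = Sy / S = 0.31 / 7.4 × 10^-4 = 418.9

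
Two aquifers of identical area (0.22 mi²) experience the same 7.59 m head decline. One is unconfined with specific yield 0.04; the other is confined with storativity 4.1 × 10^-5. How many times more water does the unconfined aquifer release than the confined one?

A = 0.22 mi² = 5.698 × 10^5 m²
Unconfined: ΔV_u = Sy × A × Δh = 0.04 × 5.698 × 10^5 × 7.59 = 1.73 × 10^5 m³
Confined: ΔV_c = S × A × Δh = 4.1 × 10^-5 × 5.698 × 10^5 × 7.59 = 177.3 m³
Ratio = ΔV_u / ΔV_c = Sy / S = 0.04 / 4.1 × 10^-5 = 975.6

ΔV_u / ΔV_c ≈ 976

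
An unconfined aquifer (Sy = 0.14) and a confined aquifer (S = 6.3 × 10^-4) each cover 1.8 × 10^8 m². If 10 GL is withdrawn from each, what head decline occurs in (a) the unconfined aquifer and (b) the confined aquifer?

Δh_u ≈ 0.397 m; Δh_c ≈ 88.2 m

ΔV = 10 GL = 1 × 10^7 m³
Unconfined: Δh_u = ΔV/(Sy·A) = 1 × 10^7/(0.14 × 1.8 × 10^8) = 0.3968 m
Confined: Δh_c = ΔV/(S·A) = 1 × 10^7/(6.3 × 10^-4 × 1.8 × 10^8) = 88.18 m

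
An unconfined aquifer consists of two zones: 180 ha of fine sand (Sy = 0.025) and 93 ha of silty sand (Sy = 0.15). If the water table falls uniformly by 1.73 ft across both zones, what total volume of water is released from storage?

ΔV ≈ 97300 m³

A₁ = 180 ha = 1.8 × 10^6 m²; A₂ = 93 ha = 9.3 × 10^5 m²
Δh = 1.73 ft = 0.5273 m
ΔV₁ = 0.025 × 1.8 × 10^6 × 0.5273 = 23730 m³
ΔV₂ = 0.15 × 9.3 × 10^5 × 0.5273 = 73560 m³
ΔV = ΔV₁ + ΔV₂ = 97290 m³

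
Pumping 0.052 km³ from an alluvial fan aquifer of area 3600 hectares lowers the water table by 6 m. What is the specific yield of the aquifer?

Sy ≈ 0.24

A = 3600 hectares = 3.6 × 10^7 m²
ΔV = 0.052 km³ = 5.2 × 10^7 m³
Sy = ΔV / (A × Δh) = 5.2 × 10^7 m³ / (3.6 × 10^7 m² × 6 m) = 0.2407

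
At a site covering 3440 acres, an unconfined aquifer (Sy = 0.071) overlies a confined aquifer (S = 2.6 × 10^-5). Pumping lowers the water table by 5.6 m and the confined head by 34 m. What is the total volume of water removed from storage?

A = 3440 acres = 1.392 × 10^7 m²
Unconfined: ΔV_u = Sy × A × Δh_u = 0.071 × 1.392 × 10^7 × 5.6 = 5.535 × 10^6 m³
Confined: ΔV_c = S × A × Δh_c = 2.6 × 10^-5 × 1.392 × 10^7 × 34 = 12310 m³
Total ΔV = 5.535 × 10^6 + 12310 = 5.547 × 10^6 m³

ΔV ≈ 5.55 × 10^6 m³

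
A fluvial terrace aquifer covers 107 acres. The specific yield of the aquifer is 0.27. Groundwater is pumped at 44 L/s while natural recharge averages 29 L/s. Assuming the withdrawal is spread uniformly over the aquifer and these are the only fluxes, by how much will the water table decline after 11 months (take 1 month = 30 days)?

A = 107 acres = 4.33 × 10^5 m²
Net abstraction = 44 − 29 = 15 L/s
Q_net = 15 L/s = 1296 m³/d
t = 11 months = 330 d
ΔV = Q × t = 1296 m³/d × 330 d = 4.277 × 10^5 m³
Δh = ΔV / (Sy × A) = 4.277 × 10^5 / (0.27 × 4.33 × 10^5) = 3.658 m

Δh ≈ 3.66 m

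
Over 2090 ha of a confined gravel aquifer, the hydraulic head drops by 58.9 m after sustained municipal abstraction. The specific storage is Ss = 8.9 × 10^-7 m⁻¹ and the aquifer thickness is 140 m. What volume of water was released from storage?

ΔV ≈ 1.53 × 10^5 m³

S = Ss × b = 8.9 × 10^-7 m⁻¹ × 140 m = 1.246 × 10^-4
A = 2090 ha = 2.09 × 10^7 m²
ΔV = S × A × Δh = 1.246 × 10^-4 × 2.09 × 10^7 m² × 58.9 m = 1.534 × 10^5 m³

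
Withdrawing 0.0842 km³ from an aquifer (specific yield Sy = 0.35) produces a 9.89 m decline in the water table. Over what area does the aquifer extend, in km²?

ΔV = 0.0842 km³ = 8.42 × 10^7 m³
A = ΔV / (Sy × Δh) = 8.42 × 10^7 / (0.35 × 9.89) = 2.432 × 10^7 m²
A = 2.432 × 10^7 m² = 24.32 km²

A ≈ 24.3 km²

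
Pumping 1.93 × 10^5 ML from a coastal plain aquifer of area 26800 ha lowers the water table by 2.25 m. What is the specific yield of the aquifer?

A = 26800 ha = 2.68 × 10^8 m²
ΔV = 1.93 × 10^5 ML = 1.93 × 10^8 m³
Sy = ΔV / (A × Δh) = 1.93 × 10^8 m³ / (2.68 × 10^8 m² × 2.25 m) = 0.3201

Sy ≈ 0.32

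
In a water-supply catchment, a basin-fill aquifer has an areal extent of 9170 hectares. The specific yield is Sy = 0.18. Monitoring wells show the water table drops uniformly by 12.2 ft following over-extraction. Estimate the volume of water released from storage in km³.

ΔV ≈ 0.0614 km³

A = 9170 hectares = 9.17 × 10^7 m²
Δh = 12.2 ft = 3.719 m
ΔV = Sy × A × Δh = 0.18 × 9.17 × 10^7 m² × 3.719 m = 6.138 × 10^7 m³
ΔV = 6.138 × 10^7 m³ = 0.06138 km³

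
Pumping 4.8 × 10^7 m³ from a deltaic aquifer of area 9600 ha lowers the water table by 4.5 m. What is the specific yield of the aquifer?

A = 9600 ha = 9.6 × 10^7 m²
Sy = ΔV / (A × Δh) = 4.8 × 10^7 m³ / (9.6 × 10^7 m² × 4.5 m) = 0.1111

Sy ≈ 0.11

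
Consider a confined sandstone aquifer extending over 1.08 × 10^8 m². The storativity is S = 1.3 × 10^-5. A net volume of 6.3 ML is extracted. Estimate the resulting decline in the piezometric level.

Δh ≈ 4.49 m

ΔV = 6.3 ML = 6300 m³
Δh = ΔV / (S × A) = 6300 m³ / (1.3 × 10^-5 × 1.08 × 10^8 m²) = 4.487 m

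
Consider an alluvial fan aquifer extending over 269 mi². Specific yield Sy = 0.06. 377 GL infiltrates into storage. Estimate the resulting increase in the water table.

Δh ≈ 9.02 m

A = 269 mi² = 6.967 × 10^8 m²
ΔV = 377 GL = 3.77 × 10^8 m³
Δh = ΔV / (Sy × A) = 3.77 × 10^8 m³ / (0.06 × 6.967 × 10^8 m²) = 9.019 m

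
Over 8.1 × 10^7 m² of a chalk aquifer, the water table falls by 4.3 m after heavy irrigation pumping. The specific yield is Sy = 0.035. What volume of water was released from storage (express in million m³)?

ΔV = Sy × A × Δh = 0.035 × 8.1 × 10^7 m² × 4.3 m = 1.219 × 10^7 m³
ΔV = 1.219 × 10^7 m³ = 12.19 million m³

ΔV ≈ 12.2 million m³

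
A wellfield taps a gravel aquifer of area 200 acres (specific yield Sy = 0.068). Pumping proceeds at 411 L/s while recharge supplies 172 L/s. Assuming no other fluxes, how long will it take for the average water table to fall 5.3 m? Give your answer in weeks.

t ≈ 2.02 weeks

A = 200 acres = 8.094 × 10^5 m²
ΔV = Sy × A × Δh = 0.068 × 8.094 × 10^5 × 5.3 = 2.917 × 10^5 m³
Net withdrawal = 411 − 172 = 239 L/s = 20650 m³/d
t = ΔV / Q = 2.917 × 10^5 m³ / 20650 m³/d = 14.13 d
t = 14.13 d ≈ 2.018 weeks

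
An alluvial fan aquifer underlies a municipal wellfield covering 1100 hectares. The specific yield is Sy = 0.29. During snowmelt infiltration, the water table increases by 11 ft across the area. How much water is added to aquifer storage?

A = 1100 hectares = 1.1 × 10^7 m²
Δh = 11 ft = 3.353 m
ΔV = Sy × A × Δh = 0.29 × 1.1 × 10^7 m² × 3.353 m = 1.07 × 10^7 m³

ΔV ≈ 1.07 × 10^7 m³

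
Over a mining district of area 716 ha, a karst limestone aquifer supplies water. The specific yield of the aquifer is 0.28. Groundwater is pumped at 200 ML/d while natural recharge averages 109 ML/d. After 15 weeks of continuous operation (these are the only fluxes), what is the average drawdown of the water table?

A = 716 ha = 7.16 × 10^6 m²
Net abstraction = 200 − 109 = 91 ML/d
Q_net = 91 ML/d = 91000 m³/d
t = 15 weeks = 105 d
ΔV = Q × t = 91000 m³/d × 105 d = 9.555 × 10^6 m³
Δh = ΔV / (Sy × A) = 9.555 × 10^6 / (0.28 × 7.16 × 10^6) = 4.766 m

Δh ≈ 4.77 m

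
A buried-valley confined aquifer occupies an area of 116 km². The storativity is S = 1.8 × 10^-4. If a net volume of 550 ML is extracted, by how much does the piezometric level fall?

Δh ≈ 26.3 m

A = 116 km² = 1.16 × 10^8 m²
ΔV = 550 ML = 5.5 × 10^5 m³
Δh = ΔV / (S × A) = 5.5 × 10^5 m³ / (1.8 × 10^-4 × 1.16 × 10^8 m²) = 26.34 m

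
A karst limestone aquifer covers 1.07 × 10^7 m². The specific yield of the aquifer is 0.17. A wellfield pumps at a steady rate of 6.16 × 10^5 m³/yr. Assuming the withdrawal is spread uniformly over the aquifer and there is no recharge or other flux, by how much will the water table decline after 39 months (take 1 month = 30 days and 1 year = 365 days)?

Δh ≈ 1.09 m

Q = 6.16 × 10^5 m³/yr = 1688 m³/d
t = 39 months = 1170 d
ΔV = Q × t = 1688 m³/d × 1170 d = 1.975 × 10^6 m³
Δh = ΔV / (Sy × A) = 1.975 × 10^6 / (0.17 × 1.07 × 10^7) = 1.086 m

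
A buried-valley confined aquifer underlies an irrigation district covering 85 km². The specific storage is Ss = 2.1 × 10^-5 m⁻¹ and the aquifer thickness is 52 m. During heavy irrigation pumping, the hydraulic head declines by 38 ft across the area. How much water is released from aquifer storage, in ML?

S = Ss × b = 2.1 × 10^-5 m⁻¹ × 52 m = 1.092 × 10^-3
A = 85 km² = 8.5 × 10^7 m²
Δh = 38 ft = 11.58 m
ΔV = S × A × Δh = 0.001092 × 8.5 × 10^7 m² × 11.58 m = 1.075 × 10^6 m³
ΔV = 1.075 × 10^6 m³ = 1075 ML

ΔV ≈ 1080 ML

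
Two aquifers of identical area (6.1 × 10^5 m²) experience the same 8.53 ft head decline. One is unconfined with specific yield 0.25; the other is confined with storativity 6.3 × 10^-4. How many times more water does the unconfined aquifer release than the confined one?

Δh = 8.53 ft = 2.6 m
Unconfined: ΔV_u = Sy × A × Δh = 0.25 × 6.1 × 10^5 × 2.6 = 3.965 × 10^5 m³
Confined: ΔV_c = S × A × Δh = 6.3 × 10^-4 × 6.1 × 10^5 × 2.6 = 999.2 m³
Ratio = ΔV_u / ΔV_c = Sy / S = 0.25 / 6.3 × 10^-4 = 396.8

ΔV_u / ΔV_c ≈ 397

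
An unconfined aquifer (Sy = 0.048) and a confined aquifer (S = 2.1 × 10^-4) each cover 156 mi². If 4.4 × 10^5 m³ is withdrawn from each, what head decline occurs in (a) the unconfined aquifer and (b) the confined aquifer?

Δh_u ≈ 0.0227 m; Δh_c ≈ 5.19 m

A = 156 mi² = 4.04 × 10^8 m²
Unconfined: Δh_u = ΔV/(Sy·A) = 4.4 × 10^5/(0.048 × 4.04 × 10^8) = 0.02269 m
Confined: Δh_c = ΔV/(S·A) = 4.4 × 10^5/(2.1 × 10^-4 × 4.04 × 10^8) = 5.186 m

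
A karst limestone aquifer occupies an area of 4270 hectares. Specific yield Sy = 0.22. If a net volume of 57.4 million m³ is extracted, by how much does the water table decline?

Δh ≈ 6.11 m

A = 4270 hectares = 4.27 × 10^7 m²
ΔV = 57.4 million m³ = 5.74 × 10^7 m³
Δh = ΔV / (Sy × A) = 5.74 × 10^7 m³ / (0.22 × 4.27 × 10^7 m²) = 6.11 m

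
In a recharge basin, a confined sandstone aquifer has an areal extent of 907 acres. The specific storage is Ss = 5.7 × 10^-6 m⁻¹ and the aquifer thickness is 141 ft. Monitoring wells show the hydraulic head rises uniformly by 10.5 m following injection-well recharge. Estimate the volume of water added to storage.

ΔV ≈ 9440 m³

b = 141 ft = 42.98 m
S = Ss × b = 5.7 × 10^-6 m⁻¹ × 42.98 m = 2.45 × 10^-4
A = 907 acres = 3.67 × 10^6 m²
ΔV = S × A × Δh = 2.45 × 10^-4 × 3.67 × 10^6 m² × 10.5 m = 9441 m³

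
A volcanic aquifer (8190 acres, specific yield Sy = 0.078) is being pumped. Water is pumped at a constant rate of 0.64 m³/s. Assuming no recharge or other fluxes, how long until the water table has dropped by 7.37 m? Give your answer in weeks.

A = 8190 acres = 3.314 × 10^7 m²
ΔV = Sy × A × Δh = 0.078 × 3.314 × 10^7 × 7.37 = 1.905 × 10^7 m³
Q = 0.64 m³/s = 55300 m³/d
t = ΔV / Q = 1.905 × 10^7 m³ / 55300 m³/d = 344.6 d
t = 344.6 d ≈ 49.22 weeks

t ≈ 49.2 weeks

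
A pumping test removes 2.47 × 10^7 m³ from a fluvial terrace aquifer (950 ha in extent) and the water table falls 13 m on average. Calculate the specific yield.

A = 950 ha = 9.5 × 10^6 m²
Sy = ΔV / (A × Δh) = 2.47 × 10^7 m³ / (9.5 × 10^6 m² × 13 m) = 0.2

Sy ≈ 0.2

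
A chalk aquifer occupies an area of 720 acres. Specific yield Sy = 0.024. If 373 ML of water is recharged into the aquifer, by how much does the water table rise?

Δh ≈ 5.33 m

A = 720 acres = 2.914 × 10^6 m²
ΔV = 373 ML = 3.73 × 10^5 m³
Δh = ΔV / (Sy × A) = 3.73 × 10^5 m³ / (0.024 × 2.914 × 10^6 m²) = 5.334 m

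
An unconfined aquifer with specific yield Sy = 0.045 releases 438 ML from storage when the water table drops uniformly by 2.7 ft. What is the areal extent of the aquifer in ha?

A ≈ 1180 ha

Δh = 2.7 ft = 0.823 m
ΔV = 438 ML = 4.38 × 10^5 m³
A = ΔV / (Sy × Δh) = 4.38 × 10^5 / (0.045 × 0.823) = 1.183 × 10^7 m²
A = 1.183 × 10^7 m² = 1183 ha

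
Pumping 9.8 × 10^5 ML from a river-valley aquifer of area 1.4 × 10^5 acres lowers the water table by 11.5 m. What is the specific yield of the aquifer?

Sy ≈ 0.15

A = 1.4 × 10^5 acres = 5.666 × 10^8 m²
ΔV = 9.8 × 10^5 ML = 9.8 × 10^8 m³
Sy = ΔV / (A × Δh) = 9.8 × 10^8 m³ / (5.666 × 10^8 m² × 11.5 m) = 0.1504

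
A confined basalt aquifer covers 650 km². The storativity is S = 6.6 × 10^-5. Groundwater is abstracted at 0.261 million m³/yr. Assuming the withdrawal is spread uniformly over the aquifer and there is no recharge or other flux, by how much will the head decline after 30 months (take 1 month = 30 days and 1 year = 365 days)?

A = 650 km² = 6.5 × 10^8 m²
Q = 0.261 million m³/yr = 715.1 m³/d
t = 30 months = 900 d
ΔV = Q × t = 715.1 m³/d × 900 d = 6.436 × 10^5 m³
Δh = ΔV / (S × A) = 6.436 × 10^5 / (6.6 × 10^-5 × 6.5 × 10^8) = 15 m

Δh ≈ 15 m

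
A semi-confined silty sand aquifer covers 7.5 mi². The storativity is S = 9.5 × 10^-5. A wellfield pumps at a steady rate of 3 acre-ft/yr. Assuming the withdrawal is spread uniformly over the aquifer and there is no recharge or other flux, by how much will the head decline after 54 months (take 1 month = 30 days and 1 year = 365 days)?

A = 7.5 mi² = 1.942 × 10^7 m²
Q = 3 acre-ft/yr = 10.14 m³/d
t = 54 months = 1620 d
ΔV = Q × t = 10.14 m³/d × 1620 d = 16420 m³
Δh = ΔV / (S × A) = 16420 / (9.5 × 10^-5 × 1.942 × 10^7) = 8.9 m

Δh ≈ 8.9 m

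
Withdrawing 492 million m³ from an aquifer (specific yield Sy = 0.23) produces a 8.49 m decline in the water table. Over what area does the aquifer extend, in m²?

ΔV = 492 million m³ = 4.92 × 10^8 m³
A = ΔV / (Sy × Δh) = 4.92 × 10^8 / (0.23 × 8.49) = 2.52 × 10^8 m²

A ≈ 2.52 × 10^8 m²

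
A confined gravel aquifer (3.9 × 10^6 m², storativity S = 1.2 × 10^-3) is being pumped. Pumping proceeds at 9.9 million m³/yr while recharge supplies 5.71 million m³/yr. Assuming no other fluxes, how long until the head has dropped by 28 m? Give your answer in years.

t ≈ 0.0313 years

ΔV = S × A × Δh = 0.0012 × 3.9 × 10^6 × 28 = 1.31 × 10^5 m³
Net withdrawal = 9.9 − 5.71 = 4.19 million m³/yr = 11480 m³/d
t = ΔV / Q = 1.31 × 10^5 m³ / 11480 m³/d = 11.42 d
t = 11.42 d ≈ 0.03127 years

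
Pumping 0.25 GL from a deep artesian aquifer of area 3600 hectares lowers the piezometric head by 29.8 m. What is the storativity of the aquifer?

A = 3600 hectares = 3.6 × 10^7 m²
ΔV = 0.25 GL = 2.5 × 10^5 m³
S = ΔV / (A × Δh) = 2.5 × 10^5 m³ / (3.6 × 10^7 m² × 29.8 m) = 2.33 × 10^-4

S ≈ 2.3 × 10^-4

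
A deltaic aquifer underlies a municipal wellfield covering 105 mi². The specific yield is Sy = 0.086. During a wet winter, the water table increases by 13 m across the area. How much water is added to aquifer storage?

A = 105 mi² = 2.719 × 10^8 m²
ΔV = Sy × A × Δh = 0.086 × 2.719 × 10^8 m² × 13 m = 3.04 × 10^8 m³

ΔV ≈ 3.04 × 10^8 m³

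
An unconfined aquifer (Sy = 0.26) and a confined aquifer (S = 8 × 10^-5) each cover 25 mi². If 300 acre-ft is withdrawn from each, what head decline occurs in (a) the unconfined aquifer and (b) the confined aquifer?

Δh_u ≈ 0.022 m; Δh_c ≈ 71.4 m

A = 25 mi² = 6.475 × 10^7 m²
ΔV = 300 acre-ft = 3.7 × 10^5 m³
Unconfined: Δh_u = ΔV/(Sy·A) = 3.7 × 10^5/(0.26 × 6.475 × 10^7) = 0.02198 m
Confined: Δh_c = ΔV/(S·A) = 3.7 × 10^5/(8 × 10^-5 × 6.475 × 10^7) = 71.44 m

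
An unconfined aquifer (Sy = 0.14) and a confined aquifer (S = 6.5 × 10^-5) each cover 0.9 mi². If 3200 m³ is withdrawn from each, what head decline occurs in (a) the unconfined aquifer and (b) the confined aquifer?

Δh_u ≈ 0.00981 m; Δh_c ≈ 21.1 m

A = 0.9 mi² = 2.331 × 10^6 m²
Unconfined: Δh_u = ΔV/(Sy·A) = 3200/(0.14 × 2.331 × 10^6) = 0.009806 m
Confined: Δh_c = ΔV/(S·A) = 3200/(6.5 × 10^-5 × 2.331 × 10^6) = 21.12 m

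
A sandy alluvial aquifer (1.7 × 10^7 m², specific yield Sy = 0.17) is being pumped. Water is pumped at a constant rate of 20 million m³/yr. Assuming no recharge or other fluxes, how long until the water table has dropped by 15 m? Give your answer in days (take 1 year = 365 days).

t ≈ 791 days

ΔV = Sy × A × Δh = 0.17 × 1.7 × 10^7 × 15 = 4.335 × 10^7 m³
Q = 20 million m³/yr = 54790 m³/d
t = ΔV / Q = 4.335 × 10^7 m³ / 54790 m³/d = 791.1 d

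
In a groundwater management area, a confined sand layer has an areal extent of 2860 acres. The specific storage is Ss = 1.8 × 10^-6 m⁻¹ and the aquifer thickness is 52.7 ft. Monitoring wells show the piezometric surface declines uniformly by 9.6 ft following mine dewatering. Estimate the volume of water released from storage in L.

b = 52.7 ft = 16.06 m
S = Ss × b = 1.8 × 10^-6 m⁻¹ × 16.06 m = 2.891 × 10^-5
A = 2860 acres = 1.157 × 10^7 m²
Δh = 9.6 ft = 2.926 m
ΔV = S × A × Δh = 2.891 × 10^-5 × 1.157 × 10^7 m² × 2.926 m = 979.2 m³
ΔV = 979.2 m³ = 9.792 × 10^5 L

ΔV ≈ 9.79 × 10^5 L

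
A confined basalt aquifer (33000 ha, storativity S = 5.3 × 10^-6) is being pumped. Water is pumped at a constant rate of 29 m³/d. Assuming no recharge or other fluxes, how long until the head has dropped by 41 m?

t ≈ 2470 days

A = 33000 ha = 3.3 × 10^8 m²
ΔV = S × A × Δh = 5.3 × 10^-6 × 3.3 × 10^8 × 41 = 71710 m³
t = ΔV / Q = 71710 m³ / 29 m³/d = 2473 d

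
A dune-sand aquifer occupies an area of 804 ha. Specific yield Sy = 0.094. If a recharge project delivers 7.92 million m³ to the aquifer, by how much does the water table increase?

Δh ≈ 10.5 m

A = 804 ha = 8.04 × 10^6 m²
ΔV = 7.92 million m³ = 7.92 × 10^6 m³
Δh = ΔV / (Sy × A) = 7.92 × 10^6 m³ / (0.094 × 8.04 × 10^6 m²) = 10.48 m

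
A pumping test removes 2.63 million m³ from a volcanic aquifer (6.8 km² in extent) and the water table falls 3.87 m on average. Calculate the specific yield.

A = 6.8 km² = 6.8 × 10^6 m²
ΔV = 2.63 million m³ = 2.63 × 10^6 m³
Sy = ΔV / (A × Δh) = 2.63 × 10^6 m³ / (6.8 × 10^6 m² × 3.87 m) = 0.09994

Sy ≈ 0.1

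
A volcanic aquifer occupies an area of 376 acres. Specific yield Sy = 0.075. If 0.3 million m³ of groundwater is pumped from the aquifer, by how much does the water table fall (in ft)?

A = 376 acres = 1.522 × 10^6 m²
ΔV = 0.3 million m³ = 3 × 10^5 m³
Δh = ΔV / (Sy × A) = 3 × 10^5 m³ / (0.075 × 1.522 × 10^6 m²) = 2.629 m
Δh = 2.629 m = 8.625 ft

Δh ≈ 8.62 ft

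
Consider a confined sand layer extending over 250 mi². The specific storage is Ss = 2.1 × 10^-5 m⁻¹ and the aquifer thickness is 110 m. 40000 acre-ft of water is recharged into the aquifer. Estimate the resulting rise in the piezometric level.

S = Ss × b = 2.1 × 10^-5 m⁻¹ × 110 m = 2.31 × 10^-3
A = 250 mi² = 6.475 × 10^8 m²
ΔV = 40000 acre-ft = 4.934 × 10^7 m³
Δh = ΔV / (S × A) = 4.934 × 10^7 m³ / (0.00231 × 6.475 × 10^8 m²) = 32.99 m

Δh ≈ 33 m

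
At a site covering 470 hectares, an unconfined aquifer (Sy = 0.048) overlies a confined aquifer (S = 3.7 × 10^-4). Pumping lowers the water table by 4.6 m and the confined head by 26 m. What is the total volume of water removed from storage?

A = 470 hectares = 4.7 × 10^6 m²
Unconfined: ΔV_u = Sy × A × Δh_u = 0.048 × 4.7 × 10^6 × 4.6 = 1.038 × 10^6 m³
Confined: ΔV_c = S × A × Δh_c = 3.7 × 10^-4 × 4.7 × 10^6 × 26 = 45210 m³
Total ΔV = 1.038 × 10^6 + 45210 = 1.083 × 10^6 m³

ΔV ≈ 1.08 × 10^6 m³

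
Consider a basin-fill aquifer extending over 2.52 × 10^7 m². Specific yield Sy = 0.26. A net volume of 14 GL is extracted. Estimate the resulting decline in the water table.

Δh ≈ 2.14 m

ΔV = 14 GL = 1.4 × 10^7 m³
Δh = ΔV / (Sy × A) = 1.4 × 10^7 m³ / (0.26 × 2.52 × 10^7 m²) = 2.137 m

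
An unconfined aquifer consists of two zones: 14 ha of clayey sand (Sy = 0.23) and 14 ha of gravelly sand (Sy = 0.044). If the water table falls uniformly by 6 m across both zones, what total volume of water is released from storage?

ΔV ≈ 2.3 × 10^5 m³

A₁ = 14 ha = 1.4 × 10^5 m²; A₂ = 14 ha = 1.4 × 10^5 m²
ΔV₁ = 0.23 × 1.4 × 10^5 × 6 = 1.932 × 10^5 m³
ΔV₂ = 0.044 × 1.4 × 10^5 × 6 = 36960 m³
ΔV = ΔV₁ + ΔV₂ = 2.302 × 10^5 m³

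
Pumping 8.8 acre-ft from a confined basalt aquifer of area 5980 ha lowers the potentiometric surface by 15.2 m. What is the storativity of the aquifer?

A = 5980 ha = 5.98 × 10^7 m²
ΔV = 8.8 acre-ft = 10850 m³
S = ΔV / (A × Δh) = 10850 m³ / (5.98 × 10^7 m² × 15.2 m) = 1.194 × 10^-5

S ≈ 1.2 × 10^-5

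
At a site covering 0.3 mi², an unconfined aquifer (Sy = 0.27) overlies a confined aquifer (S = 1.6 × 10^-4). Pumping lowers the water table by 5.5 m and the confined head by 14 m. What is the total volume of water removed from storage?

ΔV ≈ 1.16 × 10^6 m³

A = 0.3 mi² = 7.77 × 10^5 m²
Unconfined: ΔV_u = Sy × A × Δh_u = 0.27 × 7.77 × 10^5 × 5.5 = 1.154 × 10^6 m³
Confined: ΔV_c = S × A × Δh_c = 1.6 × 10^-4 × 7.77 × 10^5 × 14 = 1740 m³
Total ΔV = 1.154 × 10^6 + 1740 = 1.156 × 10^6 m³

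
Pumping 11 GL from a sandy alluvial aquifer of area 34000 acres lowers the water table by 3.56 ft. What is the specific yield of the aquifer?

A = 34000 acres = 1.376 × 10^8 m²
Δh = 3.56 ft = 1.085 m
ΔV = 11 GL = 1.1 × 10^7 m³
Sy = ΔV / (A × Δh) = 1.1 × 10^7 m³ / (1.376 × 10^8 m² × 1.085 m) = 0.07368

Sy ≈ 0.074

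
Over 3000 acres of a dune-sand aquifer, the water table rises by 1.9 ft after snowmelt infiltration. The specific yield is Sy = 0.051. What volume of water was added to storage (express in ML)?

A = 3000 acres = 1.214 × 10^7 m²
Δh = 1.9 ft = 0.5791 m
ΔV = Sy × A × Δh = 0.051 × 1.214 × 10^7 m² × 0.5791 m = 3.586 × 10^5 m³
ΔV = 3.586 × 10^5 m³ = 358.6 ML

ΔV ≈ 359 ML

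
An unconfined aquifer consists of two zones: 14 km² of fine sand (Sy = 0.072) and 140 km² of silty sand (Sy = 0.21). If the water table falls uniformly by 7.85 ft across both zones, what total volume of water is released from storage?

ΔV ≈ 7.28 × 10^7 m³

A₁ = 14 km² = 1.4 × 10^7 m²; A₂ = 140 km² = 1.4 × 10^8 m²
Δh = 7.85 ft = 2.393 m
ΔV₁ = 0.072 × 1.4 × 10^7 × 2.393 = 2.412 × 10^6 m³
ΔV₂ = 0.21 × 1.4 × 10^8 × 2.393 = 7.034 × 10^7 m³
ΔV = ΔV₁ + ΔV₂ = 7.276 × 10^7 m³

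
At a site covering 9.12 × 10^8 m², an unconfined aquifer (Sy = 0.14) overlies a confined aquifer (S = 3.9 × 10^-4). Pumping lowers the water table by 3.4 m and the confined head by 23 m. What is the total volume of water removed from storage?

Unconfined: ΔV_u = Sy × A × Δh_u = 0.14 × 9.12 × 10^8 × 3.4 = 4.341 × 10^8 m³
Confined: ΔV_c = S × A × Δh_c = 3.9 × 10^-4 × 9.12 × 10^8 × 23 = 8.181 × 10^6 m³
Total ΔV = 4.341 × 10^8 + 8.181 × 10^6 = 4.423 × 10^8 m³

ΔV ≈ 4.42 × 10^8 m³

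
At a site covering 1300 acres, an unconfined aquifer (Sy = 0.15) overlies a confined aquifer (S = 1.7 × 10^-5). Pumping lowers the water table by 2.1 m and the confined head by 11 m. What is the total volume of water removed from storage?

A = 1300 acres = 5.261 × 10^6 m²
Unconfined: ΔV_u = Sy × A × Δh_u = 0.15 × 5.261 × 10^6 × 2.1 = 1.657 × 10^6 m³
Confined: ΔV_c = S × A × Δh_c = 1.7 × 10^-5 × 5.261 × 10^6 × 11 = 983.8 m³
Total ΔV = 1.657 × 10^6 + 983.8 = 1.658 × 10^6 m³

ΔV ≈ 1.66 × 10^6 m³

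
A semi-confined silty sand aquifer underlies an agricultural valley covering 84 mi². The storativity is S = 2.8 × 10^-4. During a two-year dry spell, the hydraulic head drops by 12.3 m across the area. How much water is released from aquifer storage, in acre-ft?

ΔV ≈ 607 acre-ft

A = 84 mi² = 2.176 × 10^8 m²
ΔV = S × A × Δh = 2.8 × 10^-4 × 2.176 × 10^8 m² × 12.3 m = 7.493 × 10^5 m³
ΔV = 7.493 × 10^5 m³ = 607.4 acre-ft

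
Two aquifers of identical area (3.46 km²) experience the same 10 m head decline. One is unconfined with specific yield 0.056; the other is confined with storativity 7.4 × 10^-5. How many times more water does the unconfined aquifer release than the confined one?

ΔV_u / ΔV_c ≈ 757

A = 3.46 km² = 3.46 × 10^6 m²
Unconfined: ΔV_u = Sy × A × Δh = 0.056 × 3.46 × 10^6 × 10 = 1.938 × 10^6 m³
Confined: ΔV_c = S × A × Δh = 7.4 × 10^-5 × 3.46 × 10^6 × 10 = 2560 m³
Ratio = ΔV_u / ΔV_c = Sy / S = 0.056 / 7.4 × 10^-5 = 756.8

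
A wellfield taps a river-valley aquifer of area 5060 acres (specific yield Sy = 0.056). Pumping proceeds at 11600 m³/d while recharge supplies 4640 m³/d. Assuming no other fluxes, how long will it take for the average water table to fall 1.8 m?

A = 5060 acres = 2.048 × 10^7 m²
ΔV = Sy × A × Δh = 0.056 × 2.048 × 10^7 × 1.8 = 2.064 × 10^6 m³
Net withdrawal = 11600 − 4640 = 6960 m³/d
t = ΔV / Q = 2.064 × 10^6 m³ / 6960 m³/d = 296.6 d

t ≈ 297 days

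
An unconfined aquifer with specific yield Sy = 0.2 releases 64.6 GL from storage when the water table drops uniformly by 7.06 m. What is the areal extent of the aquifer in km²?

A ≈ 45.8 km²

ΔV = 64.6 GL = 6.46 × 10^7 m³
A = ΔV / (Sy × Δh) = 6.46 × 10^7 / (0.2 × 7.06) = 4.575 × 10^7 m²
A = 4.575 × 10^7 m² = 45.75 km²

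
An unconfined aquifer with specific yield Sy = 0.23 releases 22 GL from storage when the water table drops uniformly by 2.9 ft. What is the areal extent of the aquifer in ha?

Δh = 2.9 ft = 0.8839 m
ΔV = 22 GL = 2.2 × 10^7 m³
A = ΔV / (Sy × Δh) = 2.2 × 10^7 / (0.23 × 0.8839) = 1.082 × 10^8 m²
A = 1.082 × 10^8 m² = 10820 ha

A ≈ 10800 ha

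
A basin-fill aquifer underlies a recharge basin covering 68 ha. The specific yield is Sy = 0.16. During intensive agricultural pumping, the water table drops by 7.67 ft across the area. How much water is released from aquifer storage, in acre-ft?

ΔV ≈ 206 acre-ft

A = 68 ha = 6.8 × 10^5 m²
Δh = 7.67 ft = 2.338 m
ΔV = Sy × A × Δh = 0.16 × 6.8 × 10^5 m² × 2.338 m = 2.544 × 10^5 m³
ΔV = 2.544 × 10^5 m³ = 206.2 acre-ft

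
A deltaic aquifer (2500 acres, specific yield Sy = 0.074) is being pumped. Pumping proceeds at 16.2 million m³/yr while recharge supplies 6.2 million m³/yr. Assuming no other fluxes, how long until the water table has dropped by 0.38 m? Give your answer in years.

A = 2500 acres = 1.012 × 10^7 m²
ΔV = Sy × A × Δh = 0.074 × 1.012 × 10^7 × 0.38 = 2.845 × 10^5 m³
Net withdrawal = 16.2 − 6.2 = 10 million m³/yr = 27400 m³/d
t = ΔV / Q = 2.845 × 10^5 m³ / 27400 m³/d = 10.38 d
t = 10.38 d ≈ 0.02845 years

t ≈ 0.0284 years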